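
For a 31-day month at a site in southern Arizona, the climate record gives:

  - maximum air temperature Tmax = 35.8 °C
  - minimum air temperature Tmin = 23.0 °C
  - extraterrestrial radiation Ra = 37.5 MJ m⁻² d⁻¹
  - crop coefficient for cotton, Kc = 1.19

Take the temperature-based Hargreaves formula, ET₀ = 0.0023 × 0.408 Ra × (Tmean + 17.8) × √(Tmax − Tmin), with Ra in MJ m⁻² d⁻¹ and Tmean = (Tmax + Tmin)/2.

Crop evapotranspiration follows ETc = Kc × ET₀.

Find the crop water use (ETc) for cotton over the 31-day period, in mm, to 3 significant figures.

219 mm

Tmean = (35.8 + 23.0)/2 = 29.40 °C
0.408 Ra = 0.408 × 37.5 = 15.3000 mm/d equivalent
ET₀ = 0.0023 × 15.3000 × (29.40 + 17.8) × √12.8 = 0.0023 × 15.3000 × 47.20 × 3.5777 = 5.9424 mm/d
ETc = Kc × ET₀ = 1.19 × 5.9424 = 7.0715 mm/d
Over 31 days: 7.0715 × 31 = 219.217 mm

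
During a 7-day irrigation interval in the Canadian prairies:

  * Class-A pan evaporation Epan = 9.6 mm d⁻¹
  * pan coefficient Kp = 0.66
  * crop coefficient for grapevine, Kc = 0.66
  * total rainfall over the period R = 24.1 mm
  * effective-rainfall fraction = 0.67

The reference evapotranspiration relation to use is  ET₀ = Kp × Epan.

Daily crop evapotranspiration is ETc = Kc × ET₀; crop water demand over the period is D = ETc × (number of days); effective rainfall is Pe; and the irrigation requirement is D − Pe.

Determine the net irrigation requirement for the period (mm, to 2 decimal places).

ET₀ = 0.66 × 9.6 = 6.3360 mm/d
ETc = Kc × ET₀ = 0.66 × 6.3360 = 4.1818 mm/d
Crop demand D = ETc × 7 d = 4.1818 × 7 = 29.273 mm
Pe = 0.67 × 24.1 = 16.147 mm
D − Pe = 29.273 − 16.147 = 13.126 mm

13.13 mm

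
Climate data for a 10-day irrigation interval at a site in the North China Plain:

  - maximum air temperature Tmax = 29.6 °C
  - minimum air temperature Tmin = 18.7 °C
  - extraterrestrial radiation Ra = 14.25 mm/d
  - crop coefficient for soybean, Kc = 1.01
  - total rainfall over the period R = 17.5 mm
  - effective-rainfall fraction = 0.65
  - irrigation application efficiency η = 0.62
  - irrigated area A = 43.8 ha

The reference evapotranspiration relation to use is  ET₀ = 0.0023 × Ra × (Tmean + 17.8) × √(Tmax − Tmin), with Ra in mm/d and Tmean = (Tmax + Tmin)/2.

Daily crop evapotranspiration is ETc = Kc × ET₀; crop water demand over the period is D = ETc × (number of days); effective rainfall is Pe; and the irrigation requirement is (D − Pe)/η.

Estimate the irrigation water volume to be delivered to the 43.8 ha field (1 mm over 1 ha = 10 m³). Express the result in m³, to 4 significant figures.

24350 m³

Tmean = (29.6 + 18.7)/2 = 24.15 °C
ET₀ = 0.0023 × 14.25 × (24.15 + 17.8) × √10.9 = 0.0023 × 14.25 × 41.95 × 3.3015 = 4.5393 mm/d
ETc = Kc × ET₀ = 1.01 × 4.5393 = 4.5847 mm/d
Crop demand D = ETc × 10 d = 4.5847 × 10 = 45.847 mm
Pe = 0.65 × 17.5 = 11.375 mm
D − Pe = 45.847 − 11.375 = 34.472 mm
Gross irrigation = 34.472 / 0.62 = 55.600 mm
Volume = 55.600 mm × 43.8 ha × 10 = 24352.8 m³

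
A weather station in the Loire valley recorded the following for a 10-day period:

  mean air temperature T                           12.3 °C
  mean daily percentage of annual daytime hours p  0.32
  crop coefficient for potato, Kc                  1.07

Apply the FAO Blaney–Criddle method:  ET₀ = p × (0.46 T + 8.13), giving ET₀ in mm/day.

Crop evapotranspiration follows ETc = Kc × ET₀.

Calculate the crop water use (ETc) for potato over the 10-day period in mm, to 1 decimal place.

47.2 mm

ET₀ = 0.32 × (0.46 × 12.3 + 8.13) = 0.32 × 13.788 = 4.4122 mm/d
ETc = Kc × ET₀ = 1.07 × 4.4122 = 4.7211 mm/d
Over 10 days: 4.7211 × 10 = 47.211 mm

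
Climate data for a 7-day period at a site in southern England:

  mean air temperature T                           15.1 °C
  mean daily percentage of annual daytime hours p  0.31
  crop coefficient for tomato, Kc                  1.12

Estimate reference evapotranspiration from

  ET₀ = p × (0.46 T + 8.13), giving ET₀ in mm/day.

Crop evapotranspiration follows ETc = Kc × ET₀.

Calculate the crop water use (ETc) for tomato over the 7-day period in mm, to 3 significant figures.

36.6 mm

ET₀ = 0.31 × (0.46 × 15.1 + 8.13) = 0.31 × 15.076 = 4.6736 mm/d
ETc = Kc × ET₀ = 1.12 × 4.6736 = 5.2344 mm/d
Over 7 days: 5.2344 × 7 = 36.641 mm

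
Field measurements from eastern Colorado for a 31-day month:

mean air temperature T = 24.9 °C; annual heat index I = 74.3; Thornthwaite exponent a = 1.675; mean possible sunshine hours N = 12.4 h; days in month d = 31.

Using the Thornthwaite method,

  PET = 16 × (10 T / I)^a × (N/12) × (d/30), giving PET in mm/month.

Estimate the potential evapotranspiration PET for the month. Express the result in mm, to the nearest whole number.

10T/I = 10 × 24.9 / 74.3 = 3.3513
(10T/I)^a = 3.3513^1.675 = 7.5811
Uncorrected PET = 16 × 7.5811 = 121.298 mm
Correction = (N/12)(d/30) = (12.4/12)(31/30) = 1.0678
PET = 121.298 × 1.0678 = 129.522 mm/month

130 mm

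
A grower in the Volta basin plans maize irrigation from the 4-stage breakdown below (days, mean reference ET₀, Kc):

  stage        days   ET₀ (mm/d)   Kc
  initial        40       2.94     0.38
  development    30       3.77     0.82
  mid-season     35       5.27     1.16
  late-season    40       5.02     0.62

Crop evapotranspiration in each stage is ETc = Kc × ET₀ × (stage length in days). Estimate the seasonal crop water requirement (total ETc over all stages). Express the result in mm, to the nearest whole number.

initial: 0.38 × 2.94 × 40 = 44.69 mm
development: 0.82 × 3.77 × 30 = 92.74 mm
mid-season: 1.16 × 5.27 × 35 = 213.96 mm
late-season: 0.62 × 5.02 × 40 = 124.50 mm
Seasonal total = 475.89 mm

476 mm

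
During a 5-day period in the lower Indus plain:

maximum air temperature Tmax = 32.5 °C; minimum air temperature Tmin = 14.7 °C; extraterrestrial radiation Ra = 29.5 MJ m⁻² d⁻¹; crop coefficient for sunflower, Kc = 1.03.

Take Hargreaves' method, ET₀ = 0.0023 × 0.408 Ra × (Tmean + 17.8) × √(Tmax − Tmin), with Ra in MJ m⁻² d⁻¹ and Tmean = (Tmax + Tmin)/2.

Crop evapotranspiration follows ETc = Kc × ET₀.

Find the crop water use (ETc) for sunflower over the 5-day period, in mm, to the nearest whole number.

25 mm

Tmean = (32.5 + 14.7)/2 = 23.60 °C
0.408 Ra = 0.408 × 29.5 = 12.0360 mm/d equivalent
ET₀ = 0.0023 × 12.0360 × (23.60 + 17.8) × √17.8 = 0.0023 × 12.0360 × 41.40 × 4.2190 = 4.8353 mm/d
ETc = Kc × ET₀ = 1.03 × 4.8353 = 4.9804 mm/d
Over 5 days: 4.9804 × 5 = 24.902 mm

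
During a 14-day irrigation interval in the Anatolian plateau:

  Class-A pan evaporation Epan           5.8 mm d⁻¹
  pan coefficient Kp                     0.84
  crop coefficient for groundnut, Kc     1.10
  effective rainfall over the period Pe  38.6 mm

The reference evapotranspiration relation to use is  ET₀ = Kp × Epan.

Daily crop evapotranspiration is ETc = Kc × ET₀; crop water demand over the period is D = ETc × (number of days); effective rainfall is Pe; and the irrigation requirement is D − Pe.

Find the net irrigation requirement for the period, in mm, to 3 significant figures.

36.4 mm

ET₀ = 0.84 × 5.8 = 4.8720 mm/d
ETc = Kc × ET₀ = 1.10 × 4.8720 = 5.3592 mm/d
Crop demand D = ETc × 14 d = 5.3592 × 14 = 75.029 mm
D − Pe = 75.029 − 38.6 = 36.429 mm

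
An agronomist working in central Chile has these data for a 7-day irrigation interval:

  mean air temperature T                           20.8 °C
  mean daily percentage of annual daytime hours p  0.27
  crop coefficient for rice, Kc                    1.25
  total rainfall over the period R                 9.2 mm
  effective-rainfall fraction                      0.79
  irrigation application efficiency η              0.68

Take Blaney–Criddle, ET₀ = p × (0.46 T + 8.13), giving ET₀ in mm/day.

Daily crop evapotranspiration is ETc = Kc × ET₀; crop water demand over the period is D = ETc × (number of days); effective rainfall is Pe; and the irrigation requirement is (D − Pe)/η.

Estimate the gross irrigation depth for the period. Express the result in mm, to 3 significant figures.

50.8 mm

ET₀ = 0.27 × (0.46 × 20.8 + 8.13) = 0.27 × 17.698 = 4.7785 mm/d
ETc = Kc × ET₀ = 1.25 × 4.7785 = 5.9731 mm/d
Crop demand D = ETc × 7 d = 5.9731 × 7 = 41.812 mm
Pe = 0.79 × 9.2 = 7.268 mm
D − Pe = 41.812 − 7.268 = 34.544 mm
Gross irrigation = 34.544 / 0.68 = 50.800 mm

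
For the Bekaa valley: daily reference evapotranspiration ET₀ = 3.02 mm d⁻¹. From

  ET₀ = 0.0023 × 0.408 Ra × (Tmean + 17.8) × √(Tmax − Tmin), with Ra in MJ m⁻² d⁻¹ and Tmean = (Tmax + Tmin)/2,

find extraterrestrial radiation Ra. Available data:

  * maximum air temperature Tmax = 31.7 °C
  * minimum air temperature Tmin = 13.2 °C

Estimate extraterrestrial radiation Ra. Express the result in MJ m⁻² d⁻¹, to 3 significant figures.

18.6 MJ m⁻² d⁻¹

Tmean = (31.7+13.2)/2 = 22.45 °C; ΔT = 18.5
Ra = ET₀ / [0.0023 × 0.408 × (Tmean+17.8) × √ΔT]
   = 3.02 / (0.0023 × 0.408 × 40.25 × 4.3012) = 18.589 MJ m⁻² d⁻¹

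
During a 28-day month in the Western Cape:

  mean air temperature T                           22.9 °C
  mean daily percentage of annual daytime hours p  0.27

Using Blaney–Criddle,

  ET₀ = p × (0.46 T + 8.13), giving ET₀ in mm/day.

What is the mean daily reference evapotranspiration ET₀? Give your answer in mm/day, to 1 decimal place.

5.0 mm/day

ET₀ = 0.27 × (0.46 × 22.9 + 8.13) = 0.27 × 18.664 = 5.0393 mm/d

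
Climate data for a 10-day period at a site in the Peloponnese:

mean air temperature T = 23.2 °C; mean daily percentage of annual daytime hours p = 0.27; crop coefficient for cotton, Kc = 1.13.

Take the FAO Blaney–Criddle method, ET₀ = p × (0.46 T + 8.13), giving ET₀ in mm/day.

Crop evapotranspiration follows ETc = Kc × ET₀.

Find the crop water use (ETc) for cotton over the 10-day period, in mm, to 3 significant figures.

ET₀ = 0.27 × (0.46 × 23.2 + 8.13) = 0.27 × 18.802 = 5.0765 mm/d
ETc = Kc × ET₀ = 1.13 × 5.0765 = 5.7364 mm/d
Over 10 days: 5.7364 × 10 = 57.364 mm

57.4 mm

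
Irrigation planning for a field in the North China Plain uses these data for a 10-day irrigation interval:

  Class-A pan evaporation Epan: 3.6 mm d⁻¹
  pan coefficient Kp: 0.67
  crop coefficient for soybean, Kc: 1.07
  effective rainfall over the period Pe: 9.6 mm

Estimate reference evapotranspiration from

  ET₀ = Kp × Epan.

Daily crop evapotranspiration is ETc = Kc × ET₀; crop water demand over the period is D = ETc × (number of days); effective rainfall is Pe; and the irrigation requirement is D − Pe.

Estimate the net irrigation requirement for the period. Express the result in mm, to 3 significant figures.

16.2 mm

ET₀ = 0.67 × 3.6 = 2.4120 mm/d
ETc = Kc × ET₀ = 1.07 × 2.4120 = 2.5808 mm/d
Crop demand D = ETc × 10 d = 2.5808 × 10 = 25.808 mm
D − Pe = 25.808 − 9.6 = 16.208 mm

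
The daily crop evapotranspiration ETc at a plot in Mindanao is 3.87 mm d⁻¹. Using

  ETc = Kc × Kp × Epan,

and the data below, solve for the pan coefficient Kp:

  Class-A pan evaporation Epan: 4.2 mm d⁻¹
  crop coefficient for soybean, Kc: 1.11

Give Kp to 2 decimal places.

0.83

ETc = Kc × Kp × Epan  ⇒  Kp = ETc / (Kc × Epan)
Kp = 3.87 / (1.11 × 4.2) = 3.87 / 4.662 = 0.8301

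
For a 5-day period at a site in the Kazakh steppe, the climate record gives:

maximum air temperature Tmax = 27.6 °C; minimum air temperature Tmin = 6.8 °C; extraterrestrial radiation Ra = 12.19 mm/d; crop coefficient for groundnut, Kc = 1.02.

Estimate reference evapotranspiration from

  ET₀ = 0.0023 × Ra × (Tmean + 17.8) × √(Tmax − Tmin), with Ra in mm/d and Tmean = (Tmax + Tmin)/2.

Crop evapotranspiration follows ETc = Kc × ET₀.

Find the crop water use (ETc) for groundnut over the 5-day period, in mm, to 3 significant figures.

22.8 mm

Tmean = (27.6 + 6.8)/2 = 17.20 °C
ET₀ = 0.0023 × 12.19 × (17.20 + 17.8) × √20.8 = 0.0023 × 12.19 × 35.00 × 4.5607 = 4.4754 mm/d
ETc = Kc × ET₀ = 1.02 × 4.4754 = 4.5649 mm/d
Over 5 days: 4.5649 × 5 = 22.825 mm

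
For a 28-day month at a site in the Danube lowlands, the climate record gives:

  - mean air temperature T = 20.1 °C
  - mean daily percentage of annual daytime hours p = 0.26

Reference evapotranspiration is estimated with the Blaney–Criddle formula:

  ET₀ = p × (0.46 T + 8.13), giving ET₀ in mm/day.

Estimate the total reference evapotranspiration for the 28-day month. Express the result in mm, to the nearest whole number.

126 mm

ET₀ = 0.26 × (0.46 × 20.1 + 8.13) = 0.26 × 17.376 = 4.5178 mm/d
Monthly total = 4.5178 × 28 = 126.498 mm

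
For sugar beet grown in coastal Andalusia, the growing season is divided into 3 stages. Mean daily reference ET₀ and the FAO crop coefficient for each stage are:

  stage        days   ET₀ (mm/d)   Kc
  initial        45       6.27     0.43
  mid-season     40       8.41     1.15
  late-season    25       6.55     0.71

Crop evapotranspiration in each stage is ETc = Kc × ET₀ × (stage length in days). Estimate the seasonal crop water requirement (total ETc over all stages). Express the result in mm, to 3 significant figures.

initial: 0.43 × 6.27 × 45 = 121.32 mm
mid-season: 1.15 × 8.41 × 40 = 386.86 mm
late-season: 0.71 × 6.55 × 25 = 116.26 mm
Seasonal total = 624.44 mm

624 mm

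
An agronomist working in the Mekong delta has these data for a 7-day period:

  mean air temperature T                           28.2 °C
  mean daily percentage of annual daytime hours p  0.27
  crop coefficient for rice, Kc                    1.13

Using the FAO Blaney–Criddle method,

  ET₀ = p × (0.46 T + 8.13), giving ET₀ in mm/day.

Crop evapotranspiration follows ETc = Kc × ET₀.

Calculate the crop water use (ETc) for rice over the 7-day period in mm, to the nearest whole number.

45 mm

ET₀ = 0.27 × (0.46 × 28.2 + 8.13) = 0.27 × 21.102 = 5.6975 mm/d
ETc = Kc × ET₀ = 1.13 × 5.6975 = 6.4382 mm/d
Over 7 days: 6.4382 × 7 = 45.067 mm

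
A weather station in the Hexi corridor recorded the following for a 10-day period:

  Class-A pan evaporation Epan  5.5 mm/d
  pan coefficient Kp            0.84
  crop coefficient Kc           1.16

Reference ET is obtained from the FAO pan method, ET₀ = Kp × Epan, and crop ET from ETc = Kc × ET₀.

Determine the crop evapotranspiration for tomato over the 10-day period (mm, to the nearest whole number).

54 mm

ET₀ = 0.84 × 5.5 = 4.6200 mm/d
ETc = Kc × ET₀ = 1.16 × 4.6200 = 5.3592 mm/d
Over 10 days: 5.3592 × 10 = 53.592 mm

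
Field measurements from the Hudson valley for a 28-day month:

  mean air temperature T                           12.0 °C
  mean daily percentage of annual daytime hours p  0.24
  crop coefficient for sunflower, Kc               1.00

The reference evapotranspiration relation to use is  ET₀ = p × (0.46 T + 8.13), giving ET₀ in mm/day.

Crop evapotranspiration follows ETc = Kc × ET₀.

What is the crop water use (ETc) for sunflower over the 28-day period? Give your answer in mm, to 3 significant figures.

91.7 mm

ET₀ = 0.24 × (0.46 × 12.0 + 8.13) = 0.24 × 13.650 = 3.2760 mm/d
ETc = Kc × ET₀ = 1.00 × 3.2760 = 3.2760 mm/d
Over 28 days: 3.2760 × 28 = 91.728 mm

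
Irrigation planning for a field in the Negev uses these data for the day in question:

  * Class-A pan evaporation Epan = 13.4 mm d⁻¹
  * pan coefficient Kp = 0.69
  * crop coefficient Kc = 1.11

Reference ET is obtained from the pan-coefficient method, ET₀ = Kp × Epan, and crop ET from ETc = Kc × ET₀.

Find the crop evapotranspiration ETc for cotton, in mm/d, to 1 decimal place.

10.3 mm/d

ET₀ = 0.69 × 13.4 = 9.2460 mm/d
ETc = Kc × ET₀ = 1.11 × 9.2460 = 10.2631 mm/d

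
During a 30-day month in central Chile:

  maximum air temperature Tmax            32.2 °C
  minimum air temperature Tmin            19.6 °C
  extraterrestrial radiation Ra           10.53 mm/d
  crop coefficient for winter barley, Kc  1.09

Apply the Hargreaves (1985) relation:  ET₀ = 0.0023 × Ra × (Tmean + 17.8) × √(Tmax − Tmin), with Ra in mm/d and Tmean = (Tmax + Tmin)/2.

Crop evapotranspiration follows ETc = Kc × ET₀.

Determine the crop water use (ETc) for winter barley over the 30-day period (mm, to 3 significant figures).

123 mm

Tmean = (32.2 + 19.6)/2 = 25.90 °C
ET₀ = 0.0023 × 10.53 × (25.90 + 17.8) × √12.6 = 0.0023 × 10.53 × 43.70 × 3.5496 = 3.7568 mm/d
ETc = Kc × ET₀ = 1.09 × 3.7568 = 4.0949 mm/d
Over 30 days: 4.0949 × 30 = 122.847 mm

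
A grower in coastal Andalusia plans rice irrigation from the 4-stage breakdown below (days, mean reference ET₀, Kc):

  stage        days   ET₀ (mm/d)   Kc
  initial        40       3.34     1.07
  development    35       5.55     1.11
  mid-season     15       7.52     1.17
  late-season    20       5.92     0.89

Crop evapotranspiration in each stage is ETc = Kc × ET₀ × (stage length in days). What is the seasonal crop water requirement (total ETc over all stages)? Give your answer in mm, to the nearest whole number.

initial: 1.07 × 3.34 × 40 = 142.95 mm
development: 1.11 × 5.55 × 35 = 215.62 mm
mid-season: 1.17 × 7.52 × 15 = 131.98 mm
late-season: 0.89 × 5.92 × 20 = 105.38 mm
Seasonal total = 595.93 mm

596 mm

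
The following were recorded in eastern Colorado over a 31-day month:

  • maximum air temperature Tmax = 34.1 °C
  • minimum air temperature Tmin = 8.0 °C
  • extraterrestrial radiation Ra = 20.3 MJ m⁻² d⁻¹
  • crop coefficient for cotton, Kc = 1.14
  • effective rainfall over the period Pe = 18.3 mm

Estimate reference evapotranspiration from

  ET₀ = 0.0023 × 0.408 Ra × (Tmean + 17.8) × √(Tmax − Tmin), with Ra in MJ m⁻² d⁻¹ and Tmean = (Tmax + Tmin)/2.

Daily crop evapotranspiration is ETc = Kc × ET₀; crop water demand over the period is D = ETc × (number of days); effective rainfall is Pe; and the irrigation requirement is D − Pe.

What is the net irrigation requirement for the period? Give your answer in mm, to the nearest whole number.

115 mm

Tmean = (34.1 + 8.0)/2 = 21.05 °C
0.408 Ra = 0.408 × 20.3 = 8.2824 mm/d equivalent
ET₀ = 0.0023 × 8.2824 × (21.05 + 17.8) × √26.1 = 0.0023 × 8.2824 × 38.85 × 5.1088 = 3.7809 mm/d
ETc = Kc × ET₀ = 1.14 × 3.7809 = 4.3102 mm/d
Crop demand D = ETc × 31 d = 4.3102 × 31 = 133.616 mm
D − Pe = 133.616 − 18.3 = 115.316 mm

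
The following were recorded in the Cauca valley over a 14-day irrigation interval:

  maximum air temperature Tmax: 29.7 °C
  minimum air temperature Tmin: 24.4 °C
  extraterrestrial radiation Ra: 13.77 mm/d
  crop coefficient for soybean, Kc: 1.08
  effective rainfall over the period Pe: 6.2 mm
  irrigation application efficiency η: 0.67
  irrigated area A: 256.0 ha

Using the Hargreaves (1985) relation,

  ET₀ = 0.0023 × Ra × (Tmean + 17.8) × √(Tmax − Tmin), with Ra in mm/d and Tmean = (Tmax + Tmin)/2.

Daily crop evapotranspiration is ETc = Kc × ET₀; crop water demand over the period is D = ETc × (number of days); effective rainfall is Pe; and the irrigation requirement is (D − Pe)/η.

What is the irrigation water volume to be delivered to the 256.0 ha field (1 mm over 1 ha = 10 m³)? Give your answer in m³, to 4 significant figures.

Tmean = (29.7 + 24.4)/2 = 27.05 °C
ET₀ = 0.0023 × 13.77 × (27.05 + 17.8) × √5.3 = 0.0023 × 13.77 × 44.85 × 2.3022 = 3.2701 mm/d
ETc = Kc × ET₀ = 1.08 × 3.2701 = 3.5317 mm/d
Crop demand D = ETc × 14 d = 3.5317 × 14 = 49.444 mm
D − Pe = 49.444 − 6.2 = 43.244 mm
Gross irrigation = 43.244 / 0.67 = 64.543 mm
Volume = 64.543 mm × 256.0 ha × 10 = 165230.1 m³

165200 m³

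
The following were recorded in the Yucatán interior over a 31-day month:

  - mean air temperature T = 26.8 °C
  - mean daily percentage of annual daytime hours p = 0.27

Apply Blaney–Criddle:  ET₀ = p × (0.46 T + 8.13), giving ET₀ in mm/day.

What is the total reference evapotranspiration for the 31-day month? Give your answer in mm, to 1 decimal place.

ET₀ = 0.27 × (0.46 × 26.8 + 8.13) = 0.27 × 20.458 = 5.5237 mm/d
Monthly total = 5.5237 × 31 = 171.235 mm

171.2 mm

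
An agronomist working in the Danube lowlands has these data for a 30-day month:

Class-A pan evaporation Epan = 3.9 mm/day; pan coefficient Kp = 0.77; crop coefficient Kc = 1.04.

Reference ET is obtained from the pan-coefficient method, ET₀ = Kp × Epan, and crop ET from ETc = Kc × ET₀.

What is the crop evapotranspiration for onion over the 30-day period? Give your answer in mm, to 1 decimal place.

93.7 mm

ET₀ = 0.77 × 3.9 = 3.0030 mm/d
ETc = Kc × ET₀ = 1.04 × 3.0030 = 3.1231 mm/d
Over 30 days: 3.1231 × 30 = 93.693 mm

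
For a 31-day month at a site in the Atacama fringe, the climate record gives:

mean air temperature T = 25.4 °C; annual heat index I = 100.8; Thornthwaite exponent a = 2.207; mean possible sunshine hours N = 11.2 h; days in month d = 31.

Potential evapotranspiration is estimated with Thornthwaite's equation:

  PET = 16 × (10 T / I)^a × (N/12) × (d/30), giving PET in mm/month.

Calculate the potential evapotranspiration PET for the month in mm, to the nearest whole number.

10T/I = 10 × 25.4 / 100.8 = 2.5198
(10T/I)^a = 2.5198^2.207 = 7.6880
Uncorrected PET = 16 × 7.6880 = 123.008 mm
Correction = (N/12)(d/30) = (11.2/12)(31/30) = 0.9644
PET = 123.008 × 0.9644 = 118.629 mm/month

119 mm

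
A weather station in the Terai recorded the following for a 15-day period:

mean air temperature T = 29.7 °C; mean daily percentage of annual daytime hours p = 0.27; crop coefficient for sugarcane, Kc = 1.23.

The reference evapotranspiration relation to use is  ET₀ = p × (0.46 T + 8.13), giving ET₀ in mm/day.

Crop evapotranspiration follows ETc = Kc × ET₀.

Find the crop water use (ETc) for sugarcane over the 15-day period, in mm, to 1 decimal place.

ET₀ = 0.27 × (0.46 × 29.7 + 8.13) = 0.27 × 21.792 = 5.8838 mm/d
ETc = Kc × ET₀ = 1.23 × 5.8838 = 7.2371 mm/d
Over 15 days: 7.2371 × 15 = 108.557 mm

108.6 mm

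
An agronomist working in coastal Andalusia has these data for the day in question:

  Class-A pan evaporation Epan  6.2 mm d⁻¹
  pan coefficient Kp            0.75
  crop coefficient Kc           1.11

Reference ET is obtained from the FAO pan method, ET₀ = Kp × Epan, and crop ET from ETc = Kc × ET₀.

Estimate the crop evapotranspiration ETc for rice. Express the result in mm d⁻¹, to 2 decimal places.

5.16 mm d⁻¹

ET₀ = 0.75 × 6.2 = 4.6500 mm/d
ETc = Kc × ET₀ = 1.11 × 4.6500 = 5.1615 mm/d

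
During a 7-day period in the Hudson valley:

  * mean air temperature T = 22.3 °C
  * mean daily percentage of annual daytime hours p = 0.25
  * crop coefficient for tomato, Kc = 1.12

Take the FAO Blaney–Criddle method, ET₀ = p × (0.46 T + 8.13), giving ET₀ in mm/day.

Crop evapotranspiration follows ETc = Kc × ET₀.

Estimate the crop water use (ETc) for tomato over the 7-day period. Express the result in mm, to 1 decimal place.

36.0 mm

ET₀ = 0.25 × (0.46 × 22.3 + 8.13) = 0.25 × 18.388 = 4.5970 mm/d
ETc = Kc × ET₀ = 1.12 × 4.5970 = 5.1486 mm/d
Over 7 days: 5.1486 × 7 = 36.040 mm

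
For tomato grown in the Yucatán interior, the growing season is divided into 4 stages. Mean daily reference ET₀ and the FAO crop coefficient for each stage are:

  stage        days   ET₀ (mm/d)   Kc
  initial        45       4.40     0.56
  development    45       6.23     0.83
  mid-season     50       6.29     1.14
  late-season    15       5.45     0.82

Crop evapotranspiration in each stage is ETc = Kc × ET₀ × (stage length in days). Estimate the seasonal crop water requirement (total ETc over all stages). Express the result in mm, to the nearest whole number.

769 mm

initial: 0.56 × 4.40 × 45 = 110.88 mm
development: 0.83 × 6.23 × 45 = 232.69 mm
mid-season: 1.14 × 6.29 × 50 = 358.53 mm
late-season: 0.82 × 5.45 × 15 = 67.04 mm
Seasonal total = 769.14 mm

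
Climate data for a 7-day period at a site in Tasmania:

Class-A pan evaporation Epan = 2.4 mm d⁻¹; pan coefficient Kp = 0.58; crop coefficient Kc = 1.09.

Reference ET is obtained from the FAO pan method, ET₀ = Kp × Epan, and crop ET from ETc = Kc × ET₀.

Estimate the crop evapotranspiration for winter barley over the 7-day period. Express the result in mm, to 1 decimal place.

ET₀ = 0.58 × 2.4 = 1.3920 mm/d
ETc = Kc × ET₀ = 1.09 × 1.3920 = 1.5173 mm/d
Over 7 days: 1.5173 × 7 = 10.621 mm

10.6 mm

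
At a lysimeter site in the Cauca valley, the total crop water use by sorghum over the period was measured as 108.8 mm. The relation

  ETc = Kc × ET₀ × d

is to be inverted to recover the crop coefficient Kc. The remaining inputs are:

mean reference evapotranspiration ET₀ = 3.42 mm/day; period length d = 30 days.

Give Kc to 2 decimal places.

1.06

ETc = Kc × ET₀ × d  ⇒  Kc = ETc / (ET₀ × d)
Kc = 108.8 / (3.42 × 30) = 108.8 / 102.60 = 1.0604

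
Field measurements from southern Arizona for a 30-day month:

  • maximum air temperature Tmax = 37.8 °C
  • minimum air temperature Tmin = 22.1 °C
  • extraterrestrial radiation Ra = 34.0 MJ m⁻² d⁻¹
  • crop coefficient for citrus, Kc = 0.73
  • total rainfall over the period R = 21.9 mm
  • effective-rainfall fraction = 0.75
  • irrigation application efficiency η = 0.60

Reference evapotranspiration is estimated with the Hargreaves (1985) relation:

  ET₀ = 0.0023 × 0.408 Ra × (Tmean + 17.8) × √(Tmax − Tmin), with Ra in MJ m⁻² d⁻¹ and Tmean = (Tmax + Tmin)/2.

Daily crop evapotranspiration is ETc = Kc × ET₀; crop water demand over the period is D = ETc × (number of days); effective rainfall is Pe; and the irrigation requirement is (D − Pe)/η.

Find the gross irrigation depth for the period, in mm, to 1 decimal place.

Tmean = (37.8 + 22.1)/2 = 29.95 °C
0.408 Ra = 0.408 × 34.0 = 13.8720 mm/d equivalent
ET₀ = 0.0023 × 13.8720 × (29.95 + 17.8) × √15.7 = 0.0023 × 13.8720 × 47.75 × 3.9623 = 6.0365 mm/d
ETc = Kc × ET₀ = 0.73 × 6.0365 = 4.4066 mm/d
Crop demand D = ETc × 30 d = 4.4066 × 30 = 132.198 mm
Pe = 0.75 × 21.9 = 16.425 mm
D − Pe = 132.198 − 16.425 = 115.773 mm
Gross irrigation = 115.773 / 0.60 = 192.955 mm

193.0 mm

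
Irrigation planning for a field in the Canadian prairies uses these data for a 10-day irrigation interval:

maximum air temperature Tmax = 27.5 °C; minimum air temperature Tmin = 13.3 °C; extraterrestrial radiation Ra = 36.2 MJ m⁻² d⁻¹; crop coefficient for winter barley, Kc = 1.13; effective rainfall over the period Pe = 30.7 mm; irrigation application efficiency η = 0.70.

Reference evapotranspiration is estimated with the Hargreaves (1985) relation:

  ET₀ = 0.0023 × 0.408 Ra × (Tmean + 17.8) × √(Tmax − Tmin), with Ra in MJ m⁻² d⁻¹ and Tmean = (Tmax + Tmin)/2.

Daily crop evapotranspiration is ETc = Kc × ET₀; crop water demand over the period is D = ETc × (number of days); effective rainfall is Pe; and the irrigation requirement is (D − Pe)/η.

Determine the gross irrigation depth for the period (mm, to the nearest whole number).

35 mm

Tmean = (27.5 + 13.3)/2 = 20.40 °C
0.408 Ra = 0.408 × 36.2 = 14.7696 mm/d equivalent
ET₀ = 0.0023 × 14.7696 × (20.40 + 17.8) × √14.2 = 0.0023 × 14.7696 × 38.20 × 3.7683 = 4.8900 mm/d
ETc = Kc × ET₀ = 1.13 × 4.8900 = 5.5257 mm/d
Crop demand D = ETc × 10 d = 5.5257 × 10 = 55.257 mm
D − Pe = 55.257 − 30.7 = 24.557 mm
Gross irrigation = 24.557 / 0.70 = 35.081 mm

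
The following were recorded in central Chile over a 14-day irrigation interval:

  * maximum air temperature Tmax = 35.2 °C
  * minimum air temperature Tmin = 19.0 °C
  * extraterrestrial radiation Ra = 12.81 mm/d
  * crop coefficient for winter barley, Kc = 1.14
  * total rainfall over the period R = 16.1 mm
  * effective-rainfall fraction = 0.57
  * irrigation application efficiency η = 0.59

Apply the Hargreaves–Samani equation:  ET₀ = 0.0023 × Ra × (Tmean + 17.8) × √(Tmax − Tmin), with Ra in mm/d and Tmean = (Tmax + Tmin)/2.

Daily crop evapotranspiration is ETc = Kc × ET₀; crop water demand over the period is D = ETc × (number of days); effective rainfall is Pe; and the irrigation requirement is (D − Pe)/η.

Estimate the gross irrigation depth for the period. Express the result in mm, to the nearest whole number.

Tmean = (35.2 + 19.0)/2 = 27.10 °C
ET₀ = 0.0023 × 12.81 × (27.10 + 17.8) × √16.2 = 0.0023 × 12.81 × 44.90 × 4.0249 = 5.3245 mm/d
ETc = Kc × ET₀ = 1.14 × 5.3245 = 6.0699 mm/d
Crop demand D = ETc × 14 d = 6.0699 × 14 = 84.979 mm
Pe = 0.57 × 16.1 = 9.177 mm
D − Pe = 84.979 − 9.177 = 75.802 mm
Gross irrigation = 75.802 / 0.59 = 128.478 mm

128 mm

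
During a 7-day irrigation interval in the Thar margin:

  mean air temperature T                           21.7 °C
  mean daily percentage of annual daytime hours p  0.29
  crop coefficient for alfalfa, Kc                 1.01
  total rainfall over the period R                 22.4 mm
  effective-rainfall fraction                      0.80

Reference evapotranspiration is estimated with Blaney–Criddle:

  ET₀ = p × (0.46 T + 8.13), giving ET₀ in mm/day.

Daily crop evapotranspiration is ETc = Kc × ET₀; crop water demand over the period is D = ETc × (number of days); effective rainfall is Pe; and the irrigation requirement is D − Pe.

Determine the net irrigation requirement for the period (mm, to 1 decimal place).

ET₀ = 0.29 × (0.46 × 21.7 + 8.13) = 0.29 × 18.112 = 5.2525 mm/d
ETc = Kc × ET₀ = 1.01 × 5.2525 = 5.3050 mm/d
Crop demand D = ETc × 7 d = 5.3050 × 7 = 37.135 mm
Pe = 0.80 × 22.4 = 17.920 mm
D − Pe = 37.135 − 17.920 = 19.215 mm

19.2 mm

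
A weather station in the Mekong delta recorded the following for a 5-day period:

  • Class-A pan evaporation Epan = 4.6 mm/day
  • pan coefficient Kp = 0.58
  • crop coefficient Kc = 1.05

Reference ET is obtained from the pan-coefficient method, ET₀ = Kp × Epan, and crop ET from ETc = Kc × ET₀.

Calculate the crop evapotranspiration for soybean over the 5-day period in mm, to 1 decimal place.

ET₀ = 0.58 × 4.6 = 2.6680 mm/d
ETc = Kc × ET₀ = 1.05 × 2.6680 = 2.8014 mm/d
Over 5 days: 2.8014 × 5 = 14.007 mm

14.0 mm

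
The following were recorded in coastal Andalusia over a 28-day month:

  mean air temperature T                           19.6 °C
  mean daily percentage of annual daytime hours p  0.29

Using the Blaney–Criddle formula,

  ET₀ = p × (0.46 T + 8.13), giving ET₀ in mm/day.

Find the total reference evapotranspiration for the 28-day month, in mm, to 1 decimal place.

139.2 mm

ET₀ = 0.29 × (0.46 × 19.6 + 8.13) = 0.29 × 17.146 = 4.9723 mm/d
Monthly total = 4.9723 × 28 = 139.224 mm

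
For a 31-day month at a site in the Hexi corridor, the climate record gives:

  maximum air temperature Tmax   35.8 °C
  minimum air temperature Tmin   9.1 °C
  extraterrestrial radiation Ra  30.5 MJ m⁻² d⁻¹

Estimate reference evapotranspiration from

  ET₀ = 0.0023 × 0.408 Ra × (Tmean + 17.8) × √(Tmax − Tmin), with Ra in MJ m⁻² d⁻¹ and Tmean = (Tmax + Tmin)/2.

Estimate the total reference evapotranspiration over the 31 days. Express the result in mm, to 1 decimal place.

Tmean = (35.8 + 9.1)/2 = 22.45 °C
0.408 Ra = 0.408 × 30.5 = 12.4440 mm/d equivalent
ET₀ = 0.0023 × 12.4440 × (22.45 + 17.8) × √26.7 = 0.0023 × 12.4440 × 40.25 × 5.1672 = 5.9526 mm/d
Over 31 days: 5.9526 × 31 = 184.531 mm

184.5 mm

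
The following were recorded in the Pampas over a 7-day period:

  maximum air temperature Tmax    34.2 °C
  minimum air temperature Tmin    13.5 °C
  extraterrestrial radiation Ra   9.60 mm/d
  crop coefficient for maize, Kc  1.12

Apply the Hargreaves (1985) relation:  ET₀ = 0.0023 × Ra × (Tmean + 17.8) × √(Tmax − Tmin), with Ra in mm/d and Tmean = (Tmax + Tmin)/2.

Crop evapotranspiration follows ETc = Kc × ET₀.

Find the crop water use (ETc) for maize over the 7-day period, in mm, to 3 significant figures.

32.8 mm

Tmean = (34.2 + 13.5)/2 = 23.85 °C
ET₀ = 0.0023 × 9.60 × (23.85 + 17.8) × √20.7 = 0.0023 × 9.60 × 41.65 × 4.5497 = 4.1840 mm/d
ETc = Kc × ET₀ = 1.12 × 4.1840 = 4.6861 mm/d
Over 7 days: 4.6861 × 7 = 32.803 mm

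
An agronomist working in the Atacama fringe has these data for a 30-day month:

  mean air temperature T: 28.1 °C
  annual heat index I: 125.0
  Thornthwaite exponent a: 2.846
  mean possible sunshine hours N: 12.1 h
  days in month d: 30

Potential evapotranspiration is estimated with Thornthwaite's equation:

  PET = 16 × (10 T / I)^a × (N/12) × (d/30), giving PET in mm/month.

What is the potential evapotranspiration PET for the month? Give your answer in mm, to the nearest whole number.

162 mm

10T/I = 10 × 28.1 / 125.0 = 2.2480
(10T/I)^a = 2.2480^2.846 = 10.0280
Uncorrected PET = 16 × 10.0280 = 160.448 mm
Correction = (N/12)(d/30) = (12.1/12)(30/30) = 1.0083
PET = 160.448 × 1.0083 = 161.780 mm/month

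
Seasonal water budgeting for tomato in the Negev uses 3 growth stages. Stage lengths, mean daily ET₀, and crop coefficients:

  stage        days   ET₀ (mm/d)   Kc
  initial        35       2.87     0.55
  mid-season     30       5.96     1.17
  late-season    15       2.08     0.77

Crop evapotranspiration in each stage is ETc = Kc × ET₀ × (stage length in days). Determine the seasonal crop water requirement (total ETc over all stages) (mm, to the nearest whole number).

initial: 0.55 × 2.87 × 35 = 55.25 mm
mid-season: 1.17 × 5.96 × 30 = 209.20 mm
late-season: 0.77 × 2.08 × 15 = 24.02 mm
Seasonal total = 288.47 mm

288 mm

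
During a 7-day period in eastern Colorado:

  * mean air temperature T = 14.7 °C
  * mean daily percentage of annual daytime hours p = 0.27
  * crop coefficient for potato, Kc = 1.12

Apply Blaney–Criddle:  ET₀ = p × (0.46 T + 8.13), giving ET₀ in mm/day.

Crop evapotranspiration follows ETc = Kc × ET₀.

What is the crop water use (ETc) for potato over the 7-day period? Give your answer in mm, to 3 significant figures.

31.5 mm

ET₀ = 0.27 × (0.46 × 14.7 + 8.13) = 0.27 × 14.892 = 4.0208 mm/d
ETc = Kc × ET₀ = 1.12 × 4.0208 = 4.5033 mm/d
Over 7 days: 4.5033 × 7 = 31.523 mm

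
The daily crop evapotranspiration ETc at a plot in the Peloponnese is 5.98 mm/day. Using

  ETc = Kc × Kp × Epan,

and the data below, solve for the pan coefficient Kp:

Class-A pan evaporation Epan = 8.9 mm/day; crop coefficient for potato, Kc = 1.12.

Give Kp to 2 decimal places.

0.60

ETc = Kc × Kp × Epan  ⇒  Kp = ETc / (Kc × Epan)
Kp = 5.98 / (1.12 × 8.9) = 5.98 / 9.968 = 0.5999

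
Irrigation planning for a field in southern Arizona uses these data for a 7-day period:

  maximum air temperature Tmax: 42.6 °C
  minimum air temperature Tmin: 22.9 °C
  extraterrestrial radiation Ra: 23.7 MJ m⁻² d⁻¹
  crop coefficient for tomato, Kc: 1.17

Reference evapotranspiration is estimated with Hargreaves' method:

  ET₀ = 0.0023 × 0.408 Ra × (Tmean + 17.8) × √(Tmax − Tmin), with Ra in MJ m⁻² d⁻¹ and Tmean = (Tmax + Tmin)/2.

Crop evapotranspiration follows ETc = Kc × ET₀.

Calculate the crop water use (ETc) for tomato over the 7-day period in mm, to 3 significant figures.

40.9 mm

Tmean = (42.6 + 22.9)/2 = 32.75 °C
0.408 Ra = 0.408 × 23.7 = 9.6696 mm/d equivalent
ET₀ = 0.0023 × 9.6696 × (32.75 + 17.8) × √19.7 = 0.0023 × 9.6696 × 50.55 × 4.4385 = 4.9899 mm/d
ETc = Kc × ET₀ = 1.17 × 4.9899 = 5.8382 mm/d
Over 7 days: 5.8382 × 7 = 40.867 mm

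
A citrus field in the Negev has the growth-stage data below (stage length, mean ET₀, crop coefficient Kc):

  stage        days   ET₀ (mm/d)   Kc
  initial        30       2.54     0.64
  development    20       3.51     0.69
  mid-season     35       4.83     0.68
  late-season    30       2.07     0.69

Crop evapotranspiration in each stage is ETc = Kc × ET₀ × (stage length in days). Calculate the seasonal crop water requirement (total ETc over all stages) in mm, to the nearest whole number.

255 mm

initial: 0.64 × 2.54 × 30 = 48.77 mm
development: 0.69 × 3.51 × 20 = 48.44 mm
mid-season: 0.68 × 4.83 × 35 = 114.95 mm
late-season: 0.69 × 2.07 × 30 = 42.85 mm
Seasonal total = 255.01 mm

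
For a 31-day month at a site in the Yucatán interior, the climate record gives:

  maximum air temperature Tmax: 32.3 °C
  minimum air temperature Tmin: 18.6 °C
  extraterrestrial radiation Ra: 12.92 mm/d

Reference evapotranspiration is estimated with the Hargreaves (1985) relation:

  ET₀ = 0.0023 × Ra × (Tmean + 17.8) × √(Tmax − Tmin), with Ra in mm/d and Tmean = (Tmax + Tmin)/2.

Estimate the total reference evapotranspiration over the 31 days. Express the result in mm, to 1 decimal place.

Tmean = (32.3 + 18.6)/2 = 25.45 °C
ET₀ = 0.0023 × 12.92 × (25.45 + 17.8) × √13.7 = 0.0023 × 12.92 × 43.25 × 3.7014 = 4.7571 mm/d
Over 31 days: 4.7571 × 31 = 147.470 mm

147.5 mm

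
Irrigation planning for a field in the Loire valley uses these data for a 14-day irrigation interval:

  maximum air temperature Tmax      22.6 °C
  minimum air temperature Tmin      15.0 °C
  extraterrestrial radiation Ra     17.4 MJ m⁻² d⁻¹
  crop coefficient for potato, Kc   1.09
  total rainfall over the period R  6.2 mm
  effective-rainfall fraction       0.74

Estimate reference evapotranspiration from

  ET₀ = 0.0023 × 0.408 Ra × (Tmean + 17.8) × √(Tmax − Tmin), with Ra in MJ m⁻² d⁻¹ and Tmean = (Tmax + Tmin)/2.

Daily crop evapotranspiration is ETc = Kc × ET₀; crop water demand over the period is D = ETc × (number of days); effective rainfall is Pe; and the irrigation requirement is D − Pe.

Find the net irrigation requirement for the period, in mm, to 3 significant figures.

20.6 mm

Tmean = (22.6 + 15.0)/2 = 18.80 °C
0.408 Ra = 0.408 × 17.4 = 7.0992 mm/d equivalent
ET₀ = 0.0023 × 7.0992 × (18.80 + 17.8) × √7.6 = 0.0023 × 7.0992 × 36.60 × 2.7568 = 1.6475 mm/d
ETc = Kc × ET₀ = 1.09 × 1.6475 = 1.7958 mm/d
Crop demand D = ETc × 14 d = 1.7958 × 14 = 25.141 mm
Pe = 0.74 × 6.2 = 4.588 mm
D − Pe = 25.141 − 4.588 = 20.553 mm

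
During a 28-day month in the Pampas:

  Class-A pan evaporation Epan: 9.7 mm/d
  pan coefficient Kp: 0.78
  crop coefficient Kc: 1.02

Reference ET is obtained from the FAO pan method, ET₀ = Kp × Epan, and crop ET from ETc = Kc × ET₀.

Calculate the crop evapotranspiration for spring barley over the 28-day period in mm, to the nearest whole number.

216 mm

ET₀ = 0.78 × 9.7 = 7.5660 mm/d
ETc = Kc × ET₀ = 1.02 × 7.5660 = 7.7173 mm/d
Over 28 days: 7.7173 × 28 = 216.084 mm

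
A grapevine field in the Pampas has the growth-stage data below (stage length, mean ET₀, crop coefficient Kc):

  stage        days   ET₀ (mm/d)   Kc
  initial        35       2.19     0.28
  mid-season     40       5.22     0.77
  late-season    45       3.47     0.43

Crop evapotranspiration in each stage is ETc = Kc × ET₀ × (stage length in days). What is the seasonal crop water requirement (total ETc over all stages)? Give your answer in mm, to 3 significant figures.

249 mm

initial: 0.28 × 2.19 × 35 = 21.46 mm
mid-season: 0.77 × 5.22 × 40 = 160.78 mm
late-season: 0.43 × 3.47 × 45 = 67.14 mm
Seasonal total = 249.38 mm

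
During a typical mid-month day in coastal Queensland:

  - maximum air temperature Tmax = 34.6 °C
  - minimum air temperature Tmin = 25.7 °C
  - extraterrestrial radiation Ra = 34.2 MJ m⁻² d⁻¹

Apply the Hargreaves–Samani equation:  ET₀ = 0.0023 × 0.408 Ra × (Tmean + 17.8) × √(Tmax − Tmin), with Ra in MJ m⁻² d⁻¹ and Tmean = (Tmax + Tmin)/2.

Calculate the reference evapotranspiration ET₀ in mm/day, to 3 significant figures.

Tmean = (34.6 + 25.7)/2 = 30.15 °C
0.408 Ra = 0.408 × 34.2 = 13.9536 mm/d equivalent
ET₀ = 0.0023 × 13.9536 × (30.15 + 17.8) × √8.9 = 0.0023 × 13.9536 × 47.95 × 2.9833 = 4.5909 mm/d

4.59 mm/day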